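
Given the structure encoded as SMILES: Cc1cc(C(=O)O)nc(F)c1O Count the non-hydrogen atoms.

12

Every atom symbol written in the SMILES (organic subset) is one heavy atom; implicit H are not written.
Heavy atoms by element → C:7, F:1, N:1, O:3.
Total: 12.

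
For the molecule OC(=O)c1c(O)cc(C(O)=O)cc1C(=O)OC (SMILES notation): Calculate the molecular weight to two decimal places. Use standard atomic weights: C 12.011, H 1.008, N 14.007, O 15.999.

First, the molecular formula is C10H8O7 (counting implicit H from valence).
  C: 10 × 12.011 = 120.110
  H: 8 × 1.008 = 8.064
  O: 7 × 15.999 = 111.993
Sum: 10×12.011 + 8×1.008 + 7×15.999 = 240.167 → 240.17 g/mol.

240.17 g/mol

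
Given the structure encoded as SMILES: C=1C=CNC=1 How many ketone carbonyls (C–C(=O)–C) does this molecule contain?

0

Scan the SMILES for the ketone motif — none present.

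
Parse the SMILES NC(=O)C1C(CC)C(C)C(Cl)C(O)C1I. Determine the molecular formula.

Walk through each heavy atom and fill implicit hydrogens from standard valence (C 4, N 3, O 2, S 2, halogen 1):
  atom 1: N, bond orders sum to 1 (valence 3) → 2 H
  atom 2: C, bond orders sum to 4 (valence 4) → 0 H
  atom 3: O, bond orders sum to 2 (valence 2) → 0 H
  atom 4: C, bond orders sum to 3 (valence 4) → 1 H
  atom 5: C, bond orders sum to 3 (valence 4) → 1 H
  atom 6: C, bond orders sum to 2 (valence 4) → 2 H
  atom 7: C, bond orders sum to 1 (valence 4) → 3 H
  atom 8: C, bond orders sum to 3 (valence 4) → 1 H
  atom 9: C, bond orders sum to 1 (valence 4) → 3 H
  atom 10: C, bond orders sum to 3 (valence 4) → 1 H
  atom 11: Cl (halogen, monovalent) → 0 H
  atom 12: C, bond orders sum to 3 (valence 4) → 1 H
  atom 13: O, bond orders sum to 1 (valence 2) → 1 H
  atom 14: C, bond orders sum to 3 (valence 4) → 1 H
  atom 15: I (halogen, monovalent) → 0 H
Totals → C:10, H:17, Cl:1, I:1, N:1, O:2.
In Hill order: C10H17ClINO2.

C10H17ClINO2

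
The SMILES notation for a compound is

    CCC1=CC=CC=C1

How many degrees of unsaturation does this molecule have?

4

Molecular formula: C8H10.
DoU = (2C + 2 + N − H − X) / 2, where X is the halogen count and O/S are ignored.
    = (2·8 + 2 + 0 − 10 − 0) / 2 = 8 / 2 = 4.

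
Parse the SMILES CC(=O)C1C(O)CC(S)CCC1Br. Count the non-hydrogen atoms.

13

Every atom symbol written in the SMILES (organic subset) is one heavy atom; implicit H are not written.
Heavy atoms by element → Br:1, C:9, O:2, S:1.
Total: 13.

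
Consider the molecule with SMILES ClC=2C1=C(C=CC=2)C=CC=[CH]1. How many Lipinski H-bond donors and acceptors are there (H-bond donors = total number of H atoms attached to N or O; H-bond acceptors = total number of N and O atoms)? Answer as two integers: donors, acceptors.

Donors: find every N or O and count the H atoms it carries.
  (no N or O atoms present)
Lipinski HBD = 0.
Acceptors: N atoms = 0, O atoms = 0 → HBA = 0.

0, 0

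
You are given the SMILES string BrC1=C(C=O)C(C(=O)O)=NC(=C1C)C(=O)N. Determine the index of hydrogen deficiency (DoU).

Molecular formula: C9H7BrN2O4.
DoU = (2C + 2 + N − H − X) / 2, where X is the halogen count and O/S are ignored.
    = (2·9 + 2 + 2 − 7 − 1) / 2 = 14 / 2 = 7.

7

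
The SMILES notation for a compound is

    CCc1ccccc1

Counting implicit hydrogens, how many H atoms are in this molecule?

Walk through each heavy atom and fill implicit hydrogens from standard valence (C 4, N 3, O 2, S 2, halogen 1); for lowercase aromatic atoms, an aromatic c carries 1 H when it has two neighbours and 0 H with three, and aromatic n carries 0 H:
  atom 1: C, bond orders sum to 1 (valence 4) → 3 H
  atom 2: C, bond orders sum to 2 (valence 4) → 2 H
  atom 3: aromatic c, 3 neighbours → 0 H
  atom 4: aromatic c, 2 neighbours → 1 H
  atom 5: aromatic c, 2 neighbours → 1 H
  atom 6: aromatic c, 2 neighbours → 1 H
  atom 7: aromatic c, 2 neighbours → 1 H
  atom 8: aromatic c, 2 neighbours → 1 H
Total hydrogens: 10.

10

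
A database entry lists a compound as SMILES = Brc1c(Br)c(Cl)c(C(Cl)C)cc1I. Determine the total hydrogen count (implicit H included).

5

Walk through each heavy atom and fill implicit hydrogens from standard valence (C 4, N 3, O 2, S 2, halogen 1); for lowercase aromatic atoms, an aromatic c carries 1 H when it has two neighbours and 0 H with three, and aromatic n carries 0 H:
  atom 1: Br (halogen, monovalent) → 0 H
  atom 2: aromatic c, 3 neighbours → 0 H
  atom 3: aromatic c, 3 neighbours → 0 H
  atom 4: Br (halogen, monovalent) → 0 H
  atom 5: aromatic c, 3 neighbours → 0 H
  atom 6: Cl (halogen, monovalent) → 0 H
  atom 7: aromatic c, 3 neighbours → 0 H
  atom 8: C, bond orders sum to 3 (valence 4) → 1 H
  atom 9: Cl (halogen, monovalent) → 0 H
  atom 10: C, bond orders sum to 1 (valence 4) → 3 H
  atom 11: aromatic c, 2 neighbours → 1 H
  atom 12: aromatic c, 3 neighbours → 0 H
  atom 13: I (halogen, monovalent) → 0 H
Total hydrogens: 5.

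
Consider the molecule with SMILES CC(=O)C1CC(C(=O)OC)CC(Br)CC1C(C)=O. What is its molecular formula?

C13H19BrO4

Walk through each heavy atom and fill implicit hydrogens from standard valence (C 4, N 3, O 2, S 2, halogen 1):
  atom 1: C, bond orders sum to 1 (valence 4) → 3 H
  atom 2: C, bond orders sum to 4 (valence 4) → 0 H
  atom 3: O, bond orders sum to 2 (valence 2) → 0 H
  atom 4: C, bond orders sum to 3 (valence 4) → 1 H
  atom 5: C, bond orders sum to 2 (valence 4) → 2 H
  atom 6: C, bond orders sum to 3 (valence 4) → 1 H
  atom 7: C, bond orders sum to 4 (valence 4) → 0 H
  atom 8: O, bond orders sum to 2 (valence 2) → 0 H
  atom 9: O, bond orders sum to 2 (valence 2) → 0 H
  atom 10: C, bond orders sum to 1 (valence 4) → 3 H
  atom 11: C, bond orders sum to 2 (valence 4) → 2 H
  atom 12: C, bond orders sum to 3 (valence 4) → 1 H
  atom 13: Br (halogen, monovalent) → 0 H
  atom 14: C, bond orders sum to 2 (valence 4) → 2 H
  atom 15: C, bond orders sum to 3 (valence 4) → 1 H
  atom 16: C, bond orders sum to 4 (valence 4) → 0 H
  atom 17: C, bond orders sum to 1 (valence 4) → 3 H
  atom 18: O, bond orders sum to 2 (valence 2) → 0 H
Totals → C:13, H:19, Br:1, O:4.
In Hill order: C13H19BrO4.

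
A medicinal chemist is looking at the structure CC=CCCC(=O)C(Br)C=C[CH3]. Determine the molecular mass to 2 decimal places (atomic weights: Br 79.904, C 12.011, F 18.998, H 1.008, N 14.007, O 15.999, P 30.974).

231.13 g/mol

First, the molecular formula is C10H15BrO (counting implicit H from valence).
  Br: 1 × 79.904 = 79.904
  C: 10 × 12.011 = 120.110
  H: 15 × 1.008 = 15.120
  O: 1 × 15.999 = 15.999
Sum: 1×79.904 + 10×12.011 + 15×1.008 + 1×15.999 = 231.133 → 231.13 g/mol.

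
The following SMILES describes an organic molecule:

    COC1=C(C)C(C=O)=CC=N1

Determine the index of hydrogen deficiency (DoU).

Degree of unsaturation = (number of rings) + (number of π bonds).
Ring closures in the SMILES: 1.
π bonds: 4 double bonds (each 1 DoU) → 4 DoU from unsaturation.
Total DoU = 1 + 4 = 5.

5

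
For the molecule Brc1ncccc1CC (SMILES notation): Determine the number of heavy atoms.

Every atom symbol written in the SMILES (organic subset) is one heavy atom; implicit H are not written.
Heavy atoms by element → Br:1, C:7, N:1.
Total: 9.

9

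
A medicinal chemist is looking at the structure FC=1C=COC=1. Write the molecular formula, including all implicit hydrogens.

Walk through each heavy atom and fill implicit hydrogens from standard valence (C 4, N 3, O 2, S 2, halogen 1):
  atom 1: F (halogen, monovalent) → 0 H
  atom 2: C, bond orders sum to 4 (valence 4) → 0 H
  atom 3: C, bond orders sum to 3 (valence 4) → 1 H
  atom 4: C, bond orders sum to 3 (valence 4) → 1 H
  atom 5: O, bond orders sum to 2 (valence 2) → 0 H
  atom 6: C, bond orders sum to 3 (valence 4) → 1 H
Totals → C:4, H:3, F:1, O:1.
In Hill order: C4H3FO.

C4H3FO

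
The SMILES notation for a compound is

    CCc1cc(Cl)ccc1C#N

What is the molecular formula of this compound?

C9H8ClN

Walk through each heavy atom and fill implicit hydrogens from standard valence (C 4, N 3, O 2, S 2, halogen 1); for lowercase aromatic atoms, an aromatic c carries 1 H when it has two neighbours and 0 H with three, and aromatic n carries 0 H:
  atom 1: C, bond orders sum to 1 (valence 4) → 3 H
  atom 2: C, bond orders sum to 2 (valence 4) → 2 H
  atom 3: aromatic c, 3 neighbours → 0 H
  atom 4: aromatic c, 2 neighbours → 1 H
  atom 5: aromatic c, 3 neighbours → 0 H
  atom 6: Cl (halogen, monovalent) → 0 H
  atom 7: aromatic c, 2 neighbours → 1 H
  atom 8: aromatic c, 2 neighbours → 1 H
  atom 9: aromatic c, 3 neighbours → 0 H
  atom 10: C, bond orders sum to 4 (valence 4) → 0 H
  atom 11: N, bond orders sum to 3 (valence 3) → 0 H
Totals → C:9, H:8, Cl:1, N:1.
In Hill order: C9H8ClN.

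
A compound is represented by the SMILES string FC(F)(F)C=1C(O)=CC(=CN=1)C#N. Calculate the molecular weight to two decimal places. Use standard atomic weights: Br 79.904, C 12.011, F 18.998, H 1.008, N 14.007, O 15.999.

First, the molecular formula is C7H3F3N2O (counting implicit H from valence).
  C: 7 × 12.011 = 84.077
  F: 3 × 18.998 = 56.994
  H: 3 × 1.008 = 3.024
  N: 2 × 14.007 = 28.014
  O: 1 × 15.999 = 15.999
Sum: 7×12.011 + 3×18.998 + 3×1.008 + 2×14.007 + 1×15.999 = 188.108 → 188.11 g/mol.

188.11 g/mol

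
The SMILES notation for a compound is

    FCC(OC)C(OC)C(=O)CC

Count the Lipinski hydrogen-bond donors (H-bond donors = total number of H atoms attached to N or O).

0

Donors: find every N or O and count the H atoms it carries.
  atom 4 (O): bond orders sum to 2 → 0 H
  atom 7 (O): bond orders sum to 2 → 0 H
  atom 10 (O): bond orders sum to 2 → 0 H
Lipinski HBD = 0.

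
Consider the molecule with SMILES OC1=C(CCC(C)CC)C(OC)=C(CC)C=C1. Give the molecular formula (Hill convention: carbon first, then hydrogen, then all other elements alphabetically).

C15H24O2

Walk through each heavy atom and fill implicit hydrogens from standard valence (C 4, N 3, O 2, S 2, halogen 1):
  atom 1: O, bond orders sum to 1 (valence 2) → 1 H
  atom 2: C, bond orders sum to 4 (valence 4) → 0 H
  atom 3: C, bond orders sum to 4 (valence 4) → 0 H
  atom 4: C, bond orders sum to 2 (valence 4) → 2 H
  atom 5: C, bond orders sum to 2 (valence 4) → 2 H
  atom 6: C, bond orders sum to 3 (valence 4) → 1 H
  atom 7: C, bond orders sum to 1 (valence 4) → 3 H
  atom 8: C, bond orders sum to 2 (valence 4) → 2 H
  atom 9: C, bond orders sum to 1 (valence 4) → 3 H
  atom 10: C, bond orders sum to 4 (valence 4) → 0 H
  atom 11: O, bond orders sum to 2 (valence 2) → 0 H
  atom 12: C, bond orders sum to 1 (valence 4) → 3 H
  atom 13: C, bond orders sum to 4 (valence 4) → 0 H
  atom 14: C, bond orders sum to 2 (valence 4) → 2 H
  atom 15: C, bond orders sum to 1 (valence 4) → 3 H
  atom 16: C, bond orders sum to 3 (valence 4) → 1 H
  atom 17: C, bond orders sum to 3 (valence 4) → 1 H
Totals → C:15, H:24, O:2.
In Hill order: C15H24O2.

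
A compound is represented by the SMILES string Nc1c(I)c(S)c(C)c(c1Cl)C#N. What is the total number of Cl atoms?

Scan the SMILES for Cl atoms (remember two-letter symbols like Cl and Br are single atoms).
Chlorine count: 1.

1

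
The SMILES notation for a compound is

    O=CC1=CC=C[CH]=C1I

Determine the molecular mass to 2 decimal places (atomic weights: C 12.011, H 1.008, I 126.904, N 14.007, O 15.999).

232.02 g/mol

First, the molecular formula is C7H5IO (counting implicit H from valence).
  C: 7 × 12.011 = 84.077
  H: 5 × 1.008 = 5.040
  I: 1 × 126.904 = 126.904
  O: 1 × 15.999 = 15.999
Sum: 7×12.011 + 5×1.008 + 1×126.904 + 1×15.999 = 232.020 → 232.02 g/mol.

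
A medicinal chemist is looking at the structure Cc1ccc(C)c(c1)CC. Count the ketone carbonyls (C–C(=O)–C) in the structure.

Scan the SMILES for the ketone motif — none present.

0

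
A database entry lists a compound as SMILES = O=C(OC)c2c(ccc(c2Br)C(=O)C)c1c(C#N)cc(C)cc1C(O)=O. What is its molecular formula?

Walk through each heavy atom and fill implicit hydrogens from standard valence (C 4, N 3, O 2, S 2, halogen 1); for lowercase aromatic atoms, an aromatic c carries 1 H when it has two neighbours and 0 H with three, and aromatic n carries 0 H:
  atom 1: O, bond orders sum to 2 (valence 2) → 0 H
  atom 2: C, bond orders sum to 4 (valence 4) → 0 H
  atom 3: O, bond orders sum to 2 (valence 2) → 0 H
  atom 4: C, bond orders sum to 1 (valence 4) → 3 H
  atom 5: aromatic c, 3 neighbours → 0 H
  atom 6: aromatic c, 3 neighbours → 0 H
  atom 7: aromatic c, 2 neighbours → 1 H
  atom 8: aromatic c, 2 neighbours → 1 H
  atom 9: aromatic c, 3 neighbours → 0 H
  atom 10: aromatic c, 3 neighbours → 0 H
  atom 11: Br (halogen, monovalent) → 0 H
  atom 12: C, bond orders sum to 4 (valence 4) → 0 H
  atom 13: O, bond orders sum to 2 (valence 2) → 0 H
  atom 14: C, bond orders sum to 1 (valence 4) → 3 H
  atom 15: aromatic c, 3 neighbours → 0 H
  atom 16: aromatic c, 3 neighbours → 0 H
  atom 17: C, bond orders sum to 4 (valence 4) → 0 H
  atom 18: N, bond orders sum to 3 (valence 3) → 0 H
  atom 19: aromatic c, 2 neighbours → 1 H
  atom 20: aromatic c, 3 neighbours → 0 H
  atom 21: C, bond orders sum to 1 (valence 4) → 3 H
  atom 22: aromatic c, 2 neighbours → 1 H
  atom 23: aromatic c, 3 neighbours → 0 H
  atom 24: C, bond orders sum to 4 (valence 4) → 0 H
  atom 25: O, bond orders sum to 1 (valence 2) → 1 H
  atom 26: O, bond orders sum to 2 (valence 2) → 0 H
Totals → C:19, H:14, Br:1, N:1, O:5.

C19H14BrNO5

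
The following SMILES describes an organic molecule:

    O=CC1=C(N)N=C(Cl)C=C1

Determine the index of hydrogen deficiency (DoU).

Degree of unsaturation = (number of rings) + (number of π bonds).
Ring closures in the SMILES: 1.
π bonds: 4 double bonds (each 1 DoU) → 4 DoU from unsaturation.
Total DoU = 1 + 4 = 5.

5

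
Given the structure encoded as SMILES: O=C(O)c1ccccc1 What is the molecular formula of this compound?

C7H6O2

Walk through each heavy atom and fill implicit hydrogens from standard valence (C 4, N 3, O 2, S 2, halogen 1); for lowercase aromatic atoms, an aromatic c carries 1 H when it has two neighbours and 0 H with three, and aromatic n carries 0 H:
  atom 1: O, bond orders sum to 2 (valence 2) → 0 H
  atom 2: C, bond orders sum to 4 (valence 4) → 0 H
  atom 3: O, bond orders sum to 1 (valence 2) → 1 H
  atom 4: aromatic c, 3 neighbours → 0 H
  atom 5: aromatic c, 2 neighbours → 1 H
  atom 6: aromatic c, 2 neighbours → 1 H
  atom 7: aromatic c, 2 neighbours → 1 H
  atom 8: aromatic c, 2 neighbours → 1 H
  atom 9: aromatic c, 2 neighbours → 1 H
Totals → C:7, H:6, O:2.
In Hill order: C7H6O2.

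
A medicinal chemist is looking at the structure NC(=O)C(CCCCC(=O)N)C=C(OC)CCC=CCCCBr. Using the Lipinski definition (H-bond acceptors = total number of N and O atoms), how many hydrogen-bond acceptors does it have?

5

N atoms: 2; O atoms: 3.
Lipinski HBA = 2 + 3 = 5.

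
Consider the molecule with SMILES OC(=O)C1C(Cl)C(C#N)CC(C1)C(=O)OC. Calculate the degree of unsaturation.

5

Degree of unsaturation = (number of rings) + (number of π bonds).
Ring closures in the SMILES: 1.
π bonds: 2 double bonds (each 1 DoU), 1 triple bond (each 2 DoU) → 4 DoU from unsaturation.
Total DoU = 1 + 4 = 5.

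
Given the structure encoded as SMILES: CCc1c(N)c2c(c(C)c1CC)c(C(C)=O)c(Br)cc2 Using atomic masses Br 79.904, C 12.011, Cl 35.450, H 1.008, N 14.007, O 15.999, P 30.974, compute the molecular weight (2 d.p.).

334.26 g/mol

First, the molecular formula is C17H20BrNO (counting implicit H from valence).
  Br: 1 × 79.904 = 79.904
  C: 17 × 12.011 = 204.187
  H: 20 × 1.008 = 20.160
  N: 1 × 14.007 = 14.007
  O: 1 × 15.999 = 15.999
Sum: 1×79.904 + 17×12.011 + 20×1.008 + 1×14.007 + 1×15.999 = 334.257 → 334.26 g/mol.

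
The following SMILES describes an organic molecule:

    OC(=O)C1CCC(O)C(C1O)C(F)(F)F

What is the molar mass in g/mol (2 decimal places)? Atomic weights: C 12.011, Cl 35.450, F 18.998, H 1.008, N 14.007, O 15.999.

228.17 g/mol

First, the molecular formula is C8H11F3O4 (counting implicit H from valence).
  C: 8 × 12.011 = 96.088
  F: 3 × 18.998 = 56.994
  H: 11 × 1.008 = 11.088
  O: 4 × 15.999 = 63.996
Sum: 8×12.011 + 3×18.998 + 11×1.008 + 4×15.999 = 228.166 → 228.17 g/mol.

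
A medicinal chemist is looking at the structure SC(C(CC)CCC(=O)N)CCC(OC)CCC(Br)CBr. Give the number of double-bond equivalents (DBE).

Degree of unsaturation = (number of rings) + (number of π bonds).
Ring closures in the SMILES: 0.
π bonds: 1 double bond (each 1 DoU) → 1 DoU from unsaturation.
Total DoU = 0 + 1 = 1.

1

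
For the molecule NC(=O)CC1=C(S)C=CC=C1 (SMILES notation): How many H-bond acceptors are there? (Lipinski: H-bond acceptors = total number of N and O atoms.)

N atoms: 1; O atoms: 1.
Lipinski HBA = 1 + 1 = 2.

2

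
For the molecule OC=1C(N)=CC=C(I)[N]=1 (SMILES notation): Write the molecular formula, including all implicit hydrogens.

Walk through each heavy atom and fill implicit hydrogens from standard valence (C 4, N 3, O 2, S 2, halogen 1):
  atom 1: O, bond orders sum to 1 (valence 2) → 1 H
  atom 2: C, bond orders sum to 4 (valence 4) → 0 H
  atom 3: C, bond orders sum to 4 (valence 4) → 0 H
  atom 4: N, bond orders sum to 1 (valence 3) → 2 H
  atom 5: C, bond orders sum to 3 (valence 4) → 1 H
  atom 6: C, bond orders sum to 3 (valence 4) → 1 H
  atom 7: C, bond orders sum to 4 (valence 4) → 0 H
  atom 8: I (halogen, monovalent) → 0 H
  atom 9: N with explicit H count 0
Totals → C:5, H:5, I:1, N:2, O:1.
In Hill order: C5H5IN2O.

C5H5IN2O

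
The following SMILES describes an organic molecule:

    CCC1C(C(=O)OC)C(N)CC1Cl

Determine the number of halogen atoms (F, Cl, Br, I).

1

Halogen atoms appear at heavy-atom position 13 (1×Cl).
Other groups present: 1 ester, 1 primary amine.
Halogen count: 1.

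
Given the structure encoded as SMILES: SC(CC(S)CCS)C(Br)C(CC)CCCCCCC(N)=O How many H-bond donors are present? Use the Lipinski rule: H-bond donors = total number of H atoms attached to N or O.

Donors: find every N or O and count the H atoms it carries.
  atom 21 (N): bond orders sum to 1 → 2 H
  atom 22 (O): bond orders sum to 2 → 0 H
Lipinski HBD = 2.

2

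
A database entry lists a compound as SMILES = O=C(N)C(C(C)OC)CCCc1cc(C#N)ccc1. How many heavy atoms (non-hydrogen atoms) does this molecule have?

19

Every atom symbol written in the SMILES (organic subset) is one heavy atom; implicit H are not written.
Heavy atoms by element → C:15, N:2, O:2.
Total: 19.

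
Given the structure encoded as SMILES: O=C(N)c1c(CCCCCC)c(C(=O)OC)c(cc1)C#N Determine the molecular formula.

C16H20N2O3

Walk through each heavy atom and fill implicit hydrogens from standard valence (C 4, N 3, O 2, S 2, halogen 1); for lowercase aromatic atoms, an aromatic c carries 1 H when it has two neighbours and 0 H with three, and aromatic n carries 0 H:
  atom 1: O, bond orders sum to 2 (valence 2) → 0 H
  atom 2: C, bond orders sum to 4 (valence 4) → 0 H
  atom 3: N, bond orders sum to 1 (valence 3) → 2 H
  atom 4: aromatic c, 3 neighbours → 0 H
  atom 5: aromatic c, 3 neighbours → 0 H
  atom 6: C, bond orders sum to 2 (valence 4) → 2 H
  atom 7: C, bond orders sum to 2 (valence 4) → 2 H
  atom 8: C, bond orders sum to 2 (valence 4) → 2 H
  atom 9: C, bond orders sum to 2 (valence 4) → 2 H
  atom 10: C, bond orders sum to 2 (valence 4) → 2 H
  atom 11: C, bond orders sum to 1 (valence 4) → 3 H
  atom 12: aromatic c, 3 neighbours → 0 H
  atom 13: C, bond orders sum to 4 (valence 4) → 0 H
  atom 14: O, bond orders sum to 2 (valence 2) → 0 H
  atom 15: O, bond orders sum to 2 (valence 2) → 0 H
  atom 16: C, bond orders sum to 1 (valence 4) → 3 H
  atom 17: aromatic c, 3 neighbours → 0 H
  atom 18: aromatic c, 2 neighbours → 1 H
  atom 19: aromatic c, 2 neighbours → 1 H
  atom 20: C, bond orders sum to 4 (valence 4) → 0 H
  atom 21: N, bond orders sum to 3 (valence 3) → 0 H
Totals → C:16, H:20, N:2, O:3.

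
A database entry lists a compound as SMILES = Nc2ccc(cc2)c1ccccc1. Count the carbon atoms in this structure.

Count every carbon token in the SMILES (each C, including those in ring-closure positions and inside branches).
Carbon count: 12.

12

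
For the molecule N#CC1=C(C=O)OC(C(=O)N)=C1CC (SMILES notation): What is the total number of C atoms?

9

Count every carbon token in the SMILES (each C, including those in ring-closure positions and inside branches).
Carbon count: 9.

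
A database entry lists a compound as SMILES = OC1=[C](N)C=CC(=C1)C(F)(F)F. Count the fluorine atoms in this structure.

3

Scan the SMILES for F atoms (remember two-letter symbols like Cl and Br are single atoms).
Fluorine count: 3.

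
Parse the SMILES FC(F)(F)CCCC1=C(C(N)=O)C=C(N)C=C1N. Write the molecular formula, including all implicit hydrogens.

Walk through each heavy atom and fill implicit hydrogens from standard valence (C 4, N 3, O 2, S 2, halogen 1):
  atom 1: F (halogen, monovalent) → 0 H
  atom 2: C, bond orders sum to 4 (valence 4) → 0 H
  atom 3: F (halogen, monovalent) → 0 H
  atom 4: F (halogen, monovalent) → 0 H
  atom 5: C, bond orders sum to 2 (valence 4) → 2 H
  atom 6: C, bond orders sum to 2 (valence 4) → 2 H
  atom 7: C, bond orders sum to 2 (valence 4) → 2 H
  atom 8: C, bond orders sum to 4 (valence 4) → 0 H
  atom 9: C, bond orders sum to 4 (valence 4) → 0 H
  atom 10: C, bond orders sum to 4 (valence 4) → 0 H
  atom 11: N, bond orders sum to 1 (valence 3) → 2 H
  atom 12: O, bond orders sum to 2 (valence 2) → 0 H
  atom 13: C, bond orders sum to 3 (valence 4) → 1 H
  atom 14: C, bond orders sum to 4 (valence 4) → 0 H
  atom 15: N, bond orders sum to 1 (valence 3) → 2 H
  atom 16: C, bond orders sum to 3 (valence 4) → 1 H
  atom 17: C, bond orders sum to 4 (valence 4) → 0 H
  atom 18: N, bond orders sum to 1 (valence 3) → 2 H
Totals → C:11, H:14, F:3, N:3, O:1.
In Hill order: C11H14F3N3O.

C11H14F3N3O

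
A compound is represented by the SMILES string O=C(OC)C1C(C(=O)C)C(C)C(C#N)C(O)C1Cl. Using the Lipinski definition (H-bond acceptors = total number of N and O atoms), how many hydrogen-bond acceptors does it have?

N atoms: 1; O atoms: 4.
Lipinski HBA = 1 + 4 = 5.

5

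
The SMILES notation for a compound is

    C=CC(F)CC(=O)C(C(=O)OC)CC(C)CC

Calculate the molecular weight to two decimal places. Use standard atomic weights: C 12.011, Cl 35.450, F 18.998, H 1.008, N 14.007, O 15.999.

244.31 g/mol

First, the molecular formula is C13H21FO3 (counting implicit H from valence).
  C: 13 × 12.011 = 156.143
  F: 1 × 18.998 = 18.998
  H: 21 × 1.008 = 21.168
  O: 3 × 15.999 = 47.997
Sum: 13×12.011 + 1×18.998 + 21×1.008 + 3×15.999 = 244.306 → 244.31 g/mol.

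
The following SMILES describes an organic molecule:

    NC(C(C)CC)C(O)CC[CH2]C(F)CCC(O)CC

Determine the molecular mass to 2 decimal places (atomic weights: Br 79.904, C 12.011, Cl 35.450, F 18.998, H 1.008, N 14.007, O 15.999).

277.42 g/mol

First, the molecular formula is C15H32FNO2 (counting implicit H from valence).
  C: 15 × 12.011 = 180.165
  F: 1 × 18.998 = 18.998
  H: 32 × 1.008 = 32.256
  N: 1 × 14.007 = 14.007
  O: 2 × 15.999 = 31.998
Sum: 15×12.011 + 1×18.998 + 32×1.008 + 1×14.007 + 2×15.999 = 277.424 → 277.42 g/mol.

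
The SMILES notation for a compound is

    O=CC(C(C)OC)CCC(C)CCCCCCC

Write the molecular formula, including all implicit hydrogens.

C16H32O2

Walk through each heavy atom and fill implicit hydrogens from standard valence (C 4, N 3, O 2, S 2, halogen 1):
  atom 1: O, bond orders sum to 2 (valence 2) → 0 H
  atom 2: C, bond orders sum to 3 (valence 4) → 1 H
  atom 3: C, bond orders sum to 3 (valence 4) → 1 H
  atom 4: C, bond orders sum to 3 (valence 4) → 1 H
  atom 5: C, bond orders sum to 1 (valence 4) → 3 H
  atom 6: O, bond orders sum to 2 (valence 2) → 0 H
  atom 7: C, bond orders sum to 1 (valence 4) → 3 H
  atom 8: C, bond orders sum to 2 (valence 4) → 2 H
  atom 9: C, bond orders sum to 2 (valence 4) → 2 H
  atom 10: C, bond orders sum to 3 (valence 4) → 1 H
  atom 11: C, bond orders sum to 1 (valence 4) → 3 H
  atom 12: C, bond orders sum to 2 (valence 4) → 2 H
  atom 13: C, bond orders sum to 2 (valence 4) → 2 H
  atom 14: C, bond orders sum to 2 (valence 4) → 2 H
  atom 15: C, bond orders sum to 2 (valence 4) → 2 H
  atom 16: C, bond orders sum to 2 (valence 4) → 2 H
  atom 17: C, bond orders sum to 2 (valence 4) → 2 H
  atom 18: C, bond orders sum to 1 (valence 4) → 3 H
Totals → C:16, H:32, O:2.
In Hill order: C16H32O2.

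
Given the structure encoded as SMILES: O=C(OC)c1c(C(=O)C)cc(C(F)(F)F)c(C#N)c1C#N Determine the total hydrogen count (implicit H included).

Walk through each heavy atom and fill implicit hydrogens from standard valence (C 4, N 3, O 2, S 2, halogen 1); for lowercase aromatic atoms, an aromatic c carries 1 H when it has two neighbours and 0 H with three, and aromatic n carries 0 H:
  atom 1: O, bond orders sum to 2 (valence 2) → 0 H
  atom 2: C, bond orders sum to 4 (valence 4) → 0 H
  atom 3: O, bond orders sum to 2 (valence 2) → 0 H
  atom 4: C, bond orders sum to 1 (valence 4) → 3 H
  atom 5: aromatic c, 3 neighbours → 0 H
  atom 6: aromatic c, 3 neighbours → 0 H
  atom 7: C, bond orders sum to 4 (valence 4) → 0 H
  atom 8: O, bond orders sum to 2 (valence 2) → 0 H
  atom 9: C, bond orders sum to 1 (valence 4) → 3 H
  atom 10: aromatic c, 2 neighbours → 1 H
  atom 11: aromatic c, 3 neighbours → 0 H
  atom 12: C, bond orders sum to 4 (valence 4) → 0 H
  atom 13: F (halogen, monovalent) → 0 H
  atom 14: F (halogen, monovalent) → 0 H
  atom 15: F (halogen, monovalent) → 0 H
  atom 16: aromatic c, 3 neighbours → 0 H
  atom 17: C, bond orders sum to 4 (valence 4) → 0 H
  atom 18: N, bond orders sum to 3 (valence 3) → 0 H
  atom 19: aromatic c, 3 neighbours → 0 H
  atom 20: C, bond orders sum to 4 (valence 4) → 0 H
  atom 21: N, bond orders sum to 3 (valence 3) → 0 H
Total hydrogens: 7.

7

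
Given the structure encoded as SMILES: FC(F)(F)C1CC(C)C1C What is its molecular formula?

Walk through each heavy atom and fill implicit hydrogens from standard valence (C 4, N 3, O 2, S 2, halogen 1):
  atom 1: F (halogen, monovalent) → 0 H
  atom 2: C, bond orders sum to 4 (valence 4) → 0 H
  atom 3: F (halogen, monovalent) → 0 H
  atom 4: F (halogen, monovalent) → 0 H
  atom 5: C, bond orders sum to 3 (valence 4) → 1 H
  atom 6: C, bond orders sum to 2 (valence 4) → 2 H
  atom 7: C, bond orders sum to 3 (valence 4) → 1 H
  atom 8: C, bond orders sum to 1 (valence 4) → 3 H
  atom 9: C, bond orders sum to 3 (valence 4) → 1 H
  atom 10: C, bond orders sum to 1 (valence 4) → 3 H
Totals → C:7, H:11, F:3.
In Hill order: C7H11F3.

C7H11F3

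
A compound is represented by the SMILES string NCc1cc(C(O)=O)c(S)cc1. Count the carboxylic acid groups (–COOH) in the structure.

The carboxylic acid motif appears at heavy-atom position 6 in the SMILES.
Other groups present: 1 primary amine, 1 thiol.
Carboxylic acid count: 1.

1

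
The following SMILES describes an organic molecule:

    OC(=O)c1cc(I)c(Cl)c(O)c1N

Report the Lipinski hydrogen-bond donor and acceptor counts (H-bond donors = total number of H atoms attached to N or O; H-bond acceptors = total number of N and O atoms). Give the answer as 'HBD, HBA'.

Donors: find every N or O and count the H atoms it carries.
  atom 1 (O): bond orders sum to 1 → 1 H
  atom 3 (O): bond orders sum to 2 → 0 H
  atom 11 (O): bond orders sum to 1 → 1 H
  atom 13 (N): bond orders sum to 1 → 2 H
Lipinski HBD = 4.
Acceptors: N atoms = 1, O atoms = 3 → HBA = 4.

4, 4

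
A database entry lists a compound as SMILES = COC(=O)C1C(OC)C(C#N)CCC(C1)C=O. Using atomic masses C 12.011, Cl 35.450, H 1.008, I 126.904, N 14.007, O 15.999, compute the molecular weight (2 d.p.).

239.27 g/mol

First, the molecular formula is C12H17NO4 (counting implicit H from valence).
  C: 12 × 12.011 = 144.132
  H: 17 × 1.008 = 17.136
  N: 1 × 14.007 = 14.007
  O: 4 × 15.999 = 63.996
Sum: 12×12.011 + 17×1.008 + 1×14.007 + 4×15.999 = 239.271 → 239.27 g/mol.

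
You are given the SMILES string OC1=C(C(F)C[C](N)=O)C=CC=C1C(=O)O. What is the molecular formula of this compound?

Walk through each heavy atom and fill implicit hydrogens from standard valence (C 4, N 3, O 2, S 2, halogen 1):
  atom 1: O, bond orders sum to 1 (valence 2) → 1 H
  atom 2: C, bond orders sum to 4 (valence 4) → 0 H
  atom 3: C, bond orders sum to 4 (valence 4) → 0 H
  atom 4: C, bond orders sum to 3 (valence 4) → 1 H
  atom 5: F (halogen, monovalent) → 0 H
  atom 6: C, bond orders sum to 2 (valence 4) → 2 H
  atom 7: C with explicit H count 0
  atom 8: N, bond orders sum to 1 (valence 3) → 2 H
  atom 9: O, bond orders sum to 2 (valence 2) → 0 H
  atom 10: C, bond orders sum to 3 (valence 4) → 1 H
  atom 11: C, bond orders sum to 3 (valence 4) → 1 H
  atom 12: C, bond orders sum to 3 (valence 4) → 1 H
  atom 13: C, bond orders sum to 4 (valence 4) → 0 H
  atom 14: C, bond orders sum to 4 (valence 4) → 0 H
  atom 15: O, bond orders sum to 2 (valence 2) → 0 H
  atom 16: O, bond orders sum to 1 (valence 2) → 1 H
Totals → C:10, H:10, F:1, N:1, O:4.
In Hill order: C10H10FNO4.

C10H10FNO4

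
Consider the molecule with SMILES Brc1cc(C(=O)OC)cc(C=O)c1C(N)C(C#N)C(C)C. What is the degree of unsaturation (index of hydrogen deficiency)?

Molecular formula: C15H17BrN2O3.
DoU = (2C + 2 + N − H − X) / 2, where X is the halogen count and O/S are ignored.
    = (2·15 + 2 + 2 − 17 − 1) / 2 = 16 / 2 = 8.

8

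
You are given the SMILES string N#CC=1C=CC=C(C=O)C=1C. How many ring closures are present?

In SMILES, each pair of matching ring-closure digits denotes one ring-closing bond; the number of such bonds equals the number of independent rings.
Ring-closure bonds here: 1.

1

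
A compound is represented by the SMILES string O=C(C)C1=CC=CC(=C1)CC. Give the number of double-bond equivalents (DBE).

5

Degree of unsaturation = (number of rings) + (number of π bonds).
Ring closures in the SMILES: 1.
π bonds: 4 double bonds (each 1 DoU) → 4 DoU from unsaturation.
Total DoU = 1 + 4 = 5.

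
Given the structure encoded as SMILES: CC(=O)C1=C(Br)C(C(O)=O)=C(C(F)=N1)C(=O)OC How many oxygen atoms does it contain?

Scan the SMILES for O atoms (remember two-letter symbols like Cl and Br are single atoms).
Oxygen count: 5.

5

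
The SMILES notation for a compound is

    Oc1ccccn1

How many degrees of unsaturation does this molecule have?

4

Molecular formula: C5H5NO.
DoU = (2C + 2 + N − H − X) / 2, where X is the halogen count and O/S are ignored.
    = (2·5 + 2 + 1 − 5 − 0) / 2 = 8 / 2 = 4.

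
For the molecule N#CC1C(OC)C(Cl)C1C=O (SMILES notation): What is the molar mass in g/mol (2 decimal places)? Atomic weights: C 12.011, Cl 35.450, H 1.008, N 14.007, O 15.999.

173.60 g/mol

First, the molecular formula is C7H8ClNO2 (counting implicit H from valence).
  C: 7 × 12.011 = 84.077
  Cl: 1 × 35.450 = 35.450
  H: 8 × 1.008 = 8.064
  N: 1 × 14.007 = 14.007
  O: 2 × 15.999 = 31.998
Sum: 7×12.011 + 1×35.450 + 8×1.008 + 1×14.007 + 2×15.999 = 173.596 → 173.60 g/mol.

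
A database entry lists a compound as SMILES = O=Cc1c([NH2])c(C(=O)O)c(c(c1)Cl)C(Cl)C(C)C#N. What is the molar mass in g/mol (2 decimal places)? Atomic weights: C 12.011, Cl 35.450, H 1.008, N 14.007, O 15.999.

301.12 g/mol

First, the molecular formula is C12H10Cl2N2O3 (counting implicit H from valence).
  C: 12 × 12.011 = 144.132
  Cl: 2 × 35.450 = 70.900
  H: 10 × 1.008 = 10.080
  N: 2 × 14.007 = 28.014
  O: 3 × 15.999 = 47.997
Sum: 12×12.011 + 2×35.450 + 10×1.008 + 2×14.007 + 3×15.999 = 301.123 → 301.12 g/mol.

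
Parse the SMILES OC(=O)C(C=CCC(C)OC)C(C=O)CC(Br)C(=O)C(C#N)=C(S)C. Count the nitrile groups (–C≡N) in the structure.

1

The nitrile motif appears at heavy-atom position 21 in the SMILES.
Other groups present: 1 aldehyde, 2 alkene, 1 carboxylic acid, 1 ether, 1 ketone, 1 thiol.
Nitrile count: 1.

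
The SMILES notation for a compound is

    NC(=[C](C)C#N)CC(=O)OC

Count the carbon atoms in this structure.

7

Count every carbon token in the SMILES (each C, including those in ring-closure positions and inside branches).
Carbon count: 7.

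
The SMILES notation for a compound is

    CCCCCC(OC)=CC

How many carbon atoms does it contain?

9

Count every carbon token in the SMILES (each C, including those in ring-closure positions and inside branches).
Carbon count: 9.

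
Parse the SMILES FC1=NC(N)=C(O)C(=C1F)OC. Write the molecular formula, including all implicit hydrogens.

Walk through each heavy atom and fill implicit hydrogens from standard valence (C 4, N 3, O 2, S 2, halogen 1):
  atom 1: F (halogen, monovalent) → 0 H
  atom 2: C, bond orders sum to 4 (valence 4) → 0 H
  atom 3: N, bond orders sum to 3 (valence 3) → 0 H
  atom 4: C, bond orders sum to 4 (valence 4) → 0 H
  atom 5: N, bond orders sum to 1 (valence 3) → 2 H
  atom 6: C, bond orders sum to 4 (valence 4) → 0 H
  atom 7: O, bond orders sum to 1 (valence 2) → 1 H
  atom 8: C, bond orders sum to 4 (valence 4) → 0 H
  atom 9: C, bond orders sum to 4 (valence 4) → 0 H
  atom 10: F (halogen, monovalent) → 0 H
  atom 11: O, bond orders sum to 2 (valence 2) → 0 H
  atom 12: C, bond orders sum to 1 (valence 4) → 3 H
Totals → C:6, H:6, F:2, N:2, O:2.

C6H6F2N2O2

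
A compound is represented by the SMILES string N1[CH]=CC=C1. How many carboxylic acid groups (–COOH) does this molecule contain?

Scan the SMILES for the carboxylic acid motif — none present.

0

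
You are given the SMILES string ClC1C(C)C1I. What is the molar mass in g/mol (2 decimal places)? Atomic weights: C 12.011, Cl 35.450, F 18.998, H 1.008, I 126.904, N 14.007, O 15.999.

216.45 g/mol

First, the molecular formula is C4H6ClI (counting implicit H from valence).
  C: 4 × 12.011 = 48.044
  Cl: 1 × 35.450 = 35.450
  H: 6 × 1.008 = 6.048
  I: 1 × 126.904 = 126.904
Sum: 4×12.011 + 1×35.450 + 6×1.008 + 1×126.904 = 216.446 → 216.45 g/mol.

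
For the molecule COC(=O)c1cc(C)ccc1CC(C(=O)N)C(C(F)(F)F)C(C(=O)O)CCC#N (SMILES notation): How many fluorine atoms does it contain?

Scan the SMILES for F atoms (remember two-letter symbols like Cl and Br are single atoms).
Fluorine count: 3.

3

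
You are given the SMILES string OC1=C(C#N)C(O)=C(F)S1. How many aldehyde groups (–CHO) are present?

0

Scan the SMILES for the aldehyde motif — none present.
Groups that are present: 2 hydroxyl, 1 nitrile.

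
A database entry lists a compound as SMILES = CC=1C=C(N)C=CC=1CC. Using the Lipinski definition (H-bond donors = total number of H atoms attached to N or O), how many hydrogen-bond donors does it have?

Donors: find every N or O and count the H atoms it carries.
  atom 5 (N): bond orders sum to 1 → 2 H
Lipinski HBD = 2.

2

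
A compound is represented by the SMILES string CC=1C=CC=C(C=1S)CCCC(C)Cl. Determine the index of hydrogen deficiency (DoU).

4

Degree of unsaturation = (number of rings) + (number of π bonds).
Ring closures in the SMILES: 1.
π bonds: 3 double bonds (each 1 DoU) → 3 DoU from unsaturation.
Total DoU = 1 + 3 = 4.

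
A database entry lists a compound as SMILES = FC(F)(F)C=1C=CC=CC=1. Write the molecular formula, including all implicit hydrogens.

Walk through each heavy atom and fill implicit hydrogens from standard valence (C 4, N 3, O 2, S 2, halogen 1):
  atom 1: F (halogen, monovalent) → 0 H
  atom 2: C, bond orders sum to 4 (valence 4) → 0 H
  atom 3: F (halogen, monovalent) → 0 H
  atom 4: F (halogen, monovalent) → 0 H
  atom 5: C, bond orders sum to 4 (valence 4) → 0 H
  atom 6: C, bond orders sum to 3 (valence 4) → 1 H
  atom 7: C, bond orders sum to 3 (valence 4) → 1 H
  atom 8: C, bond orders sum to 3 (valence 4) → 1 H
  atom 9: C, bond orders sum to 3 (valence 4) → 1 H
  atom 10: C, bond orders sum to 3 (valence 4) → 1 H
Totals → C:7, H:5, F:3.
In Hill order: C7H5F3.

C7H5F3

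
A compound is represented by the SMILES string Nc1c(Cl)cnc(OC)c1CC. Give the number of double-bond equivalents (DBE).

Molecular formula: C8H11ClN2O.
DoU = (2C + 2 + N − H − X) / 2, where X is the halogen count and O/S are ignored.
    = (2·8 + 2 + 2 − 11 − 1) / 2 = 8 / 2 = 4.

4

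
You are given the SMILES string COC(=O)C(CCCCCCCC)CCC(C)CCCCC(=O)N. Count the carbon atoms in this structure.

Count every carbon token in the SMILES (each C, including those in ring-closure positions and inside branches).
Carbon count: 20.

20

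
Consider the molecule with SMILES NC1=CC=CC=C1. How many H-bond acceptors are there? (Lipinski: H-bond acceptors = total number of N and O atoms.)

1

N atoms: 1; O atoms: 0.
Lipinski HBA = 1 + 0 = 1.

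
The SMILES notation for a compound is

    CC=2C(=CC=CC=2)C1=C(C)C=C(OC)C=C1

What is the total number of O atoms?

Scan the SMILES for O atoms (remember two-letter symbols like Cl and Br are single atoms).
Oxygen count: 1.

1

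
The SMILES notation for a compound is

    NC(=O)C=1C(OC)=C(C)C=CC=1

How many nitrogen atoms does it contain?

Scan the SMILES for N atoms (remember two-letter symbols like Cl and Br are single atoms).
Nitrogen count: 1.

1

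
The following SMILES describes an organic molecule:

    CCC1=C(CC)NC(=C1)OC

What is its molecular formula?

Walk through each heavy atom and fill implicit hydrogens from standard valence (C 4, N 3, O 2, S 2, halogen 1):
  atom 1: C, bond orders sum to 1 (valence 4) → 3 H
  atom 2: C, bond orders sum to 2 (valence 4) → 2 H
  atom 3: C, bond orders sum to 4 (valence 4) → 0 H
  atom 4: C, bond orders sum to 4 (valence 4) → 0 H
  atom 5: C, bond orders sum to 2 (valence 4) → 2 H
  atom 6: C, bond orders sum to 1 (valence 4) → 3 H
  atom 7: N, bond orders sum to 2 (valence 3) → 1 H
  atom 8: C, bond orders sum to 4 (valence 4) → 0 H
  atom 9: C, bond orders sum to 3 (valence 4) → 1 H
  atom 10: O, bond orders sum to 2 (valence 2) → 0 H
  atom 11: C, bond orders sum to 1 (valence 4) → 3 H
Totals → C:9, H:15, N:1, O:1.
In Hill order: C9H15NO.

C9H15NO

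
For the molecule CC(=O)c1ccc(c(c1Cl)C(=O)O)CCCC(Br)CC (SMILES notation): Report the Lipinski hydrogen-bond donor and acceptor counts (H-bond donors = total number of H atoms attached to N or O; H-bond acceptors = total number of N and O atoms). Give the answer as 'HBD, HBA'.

1, 3

Donors: find every N or O and count the H atoms it carries.
  atom 3 (O): bond orders sum to 2 → 0 H
  atom 12 (O): bond orders sum to 2 → 0 H
  atom 13 (O): bond orders sum to 1 → 1 H
Lipinski HBD = 1.
Acceptors: N atoms = 0, O atoms = 3 → HBA = 3.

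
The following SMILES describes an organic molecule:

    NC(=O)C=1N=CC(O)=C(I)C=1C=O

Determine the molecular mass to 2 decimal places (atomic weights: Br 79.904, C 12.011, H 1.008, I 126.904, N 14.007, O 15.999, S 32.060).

292.03 g/mol

First, the molecular formula is C7H5IN2O3 (counting implicit H from valence).
  C: 7 × 12.011 = 84.077
  H: 5 × 1.008 = 5.040
  I: 1 × 126.904 = 126.904
  N: 2 × 14.007 = 28.014
  O: 3 × 15.999 = 47.997
Sum: 7×12.011 + 5×1.008 + 1×126.904 + 2×14.007 + 3×15.999 = 292.032 → 292.03 g/mol.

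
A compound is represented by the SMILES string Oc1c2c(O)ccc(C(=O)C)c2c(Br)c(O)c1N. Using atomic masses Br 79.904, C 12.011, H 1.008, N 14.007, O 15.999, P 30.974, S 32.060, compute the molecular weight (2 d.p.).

First, the molecular formula is C12H10BrNO4 (counting implicit H from valence).
  Br: 1 × 79.904 = 79.904
  C: 12 × 12.011 = 144.132
  H: 10 × 1.008 = 10.080
  N: 1 × 14.007 = 14.007
  O: 4 × 15.999 = 63.996
Sum: 1×79.904 + 12×12.011 + 10×1.008 + 1×14.007 + 4×15.999 = 312.119 → 312.12 g/mol.

312.12 g/mol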